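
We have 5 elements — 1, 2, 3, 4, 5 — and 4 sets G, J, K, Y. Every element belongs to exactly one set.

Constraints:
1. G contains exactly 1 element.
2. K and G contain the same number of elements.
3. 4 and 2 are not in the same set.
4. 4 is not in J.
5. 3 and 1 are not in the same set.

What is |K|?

1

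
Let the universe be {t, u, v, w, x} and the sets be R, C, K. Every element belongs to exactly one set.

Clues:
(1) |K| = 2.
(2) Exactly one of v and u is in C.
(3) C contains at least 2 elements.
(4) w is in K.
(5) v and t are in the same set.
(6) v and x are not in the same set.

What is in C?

C = {t, v}

From (4): w ∈ K.
Suppose t ∉ C: no assignment then satisfies all the clues, so t ∈ C.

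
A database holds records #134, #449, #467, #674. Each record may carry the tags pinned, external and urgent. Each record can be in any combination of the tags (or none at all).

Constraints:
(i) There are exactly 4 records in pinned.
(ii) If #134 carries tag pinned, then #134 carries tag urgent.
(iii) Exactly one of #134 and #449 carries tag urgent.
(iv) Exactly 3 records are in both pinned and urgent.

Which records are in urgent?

urgent = {#134, #467, #674}

(i): only 4 candidates remain for pinned, so all are in.
(ii): #134 ∈ urgent.
(iii) (exactly one): #449 ∉ urgent.
Suppose #467 ∉ urgent: no assignment then satisfies all the clues, so #467 ∈ urgent.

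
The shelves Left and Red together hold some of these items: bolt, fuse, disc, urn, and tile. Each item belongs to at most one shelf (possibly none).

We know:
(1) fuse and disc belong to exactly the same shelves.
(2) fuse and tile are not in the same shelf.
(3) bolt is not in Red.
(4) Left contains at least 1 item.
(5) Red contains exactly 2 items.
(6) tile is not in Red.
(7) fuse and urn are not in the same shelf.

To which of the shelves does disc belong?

disc: Red

From (3): bolt ∉ Red.
From (6): tile ∉ Red.
Suppose disc ∈ Left: no assignment then satisfies all the clues, so disc ∉ Left.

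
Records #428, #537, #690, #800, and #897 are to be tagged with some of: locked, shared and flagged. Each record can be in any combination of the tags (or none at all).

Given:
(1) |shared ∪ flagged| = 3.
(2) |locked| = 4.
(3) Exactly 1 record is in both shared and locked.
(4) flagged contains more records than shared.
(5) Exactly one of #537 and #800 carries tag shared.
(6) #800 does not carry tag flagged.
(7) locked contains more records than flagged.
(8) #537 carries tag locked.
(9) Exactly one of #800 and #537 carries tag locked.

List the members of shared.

From (6): #800 ∉ flagged.
From (8): #537 ∈ locked.
(9) (exactly one): #800 ∉ locked.
(2): only 4 candidates remain for locked, so all are in.
Suppose #428 ∈ shared: no assignment then satisfies all the clues, so #428 ∉ shared.

shared = {#537}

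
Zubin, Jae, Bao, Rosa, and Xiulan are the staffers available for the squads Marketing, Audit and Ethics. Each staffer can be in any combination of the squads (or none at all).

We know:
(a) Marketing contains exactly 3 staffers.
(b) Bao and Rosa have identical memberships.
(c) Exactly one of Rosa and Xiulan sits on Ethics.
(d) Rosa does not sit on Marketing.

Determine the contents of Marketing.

Marketing = {Jae, Xiulan, Zubin}

From (d): Rosa ∉ Marketing.
(b): Bao matches Rosa: Bao ∉ Marketing.
(a): only 3 candidates remain for Marketing, so all are in.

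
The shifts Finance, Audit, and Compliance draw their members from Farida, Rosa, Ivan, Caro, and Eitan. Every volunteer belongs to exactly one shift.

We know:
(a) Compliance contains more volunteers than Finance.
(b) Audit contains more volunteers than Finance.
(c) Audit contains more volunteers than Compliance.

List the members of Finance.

Finance = {}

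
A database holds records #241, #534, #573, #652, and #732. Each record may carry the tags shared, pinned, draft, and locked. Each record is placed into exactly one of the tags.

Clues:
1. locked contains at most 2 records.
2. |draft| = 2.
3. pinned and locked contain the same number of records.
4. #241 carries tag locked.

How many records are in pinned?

1

From (4): #241 ∈ locked.
Suppose #534 ∈ locked: no assignment then satisfies all the clues, so #534 ∉ locked.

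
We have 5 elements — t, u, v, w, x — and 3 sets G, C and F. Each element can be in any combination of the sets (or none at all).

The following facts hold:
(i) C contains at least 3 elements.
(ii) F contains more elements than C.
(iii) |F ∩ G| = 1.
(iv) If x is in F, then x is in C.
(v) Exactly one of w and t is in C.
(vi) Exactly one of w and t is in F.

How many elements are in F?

4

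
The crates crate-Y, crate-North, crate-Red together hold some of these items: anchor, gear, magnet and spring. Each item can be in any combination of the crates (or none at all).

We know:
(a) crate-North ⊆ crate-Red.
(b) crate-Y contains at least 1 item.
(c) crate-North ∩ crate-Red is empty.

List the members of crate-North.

crate-North = {}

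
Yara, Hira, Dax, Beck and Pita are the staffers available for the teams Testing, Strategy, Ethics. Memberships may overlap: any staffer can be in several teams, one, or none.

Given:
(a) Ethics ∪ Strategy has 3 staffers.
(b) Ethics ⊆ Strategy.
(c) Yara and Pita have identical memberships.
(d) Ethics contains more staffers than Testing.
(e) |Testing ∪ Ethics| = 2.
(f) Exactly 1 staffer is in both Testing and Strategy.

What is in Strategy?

Strategy = {Beck, Dax, Hira}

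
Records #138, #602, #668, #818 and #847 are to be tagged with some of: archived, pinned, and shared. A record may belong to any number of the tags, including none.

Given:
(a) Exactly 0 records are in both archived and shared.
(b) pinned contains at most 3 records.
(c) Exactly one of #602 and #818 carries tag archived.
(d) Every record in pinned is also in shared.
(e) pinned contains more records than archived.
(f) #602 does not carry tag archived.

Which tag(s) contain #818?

#818: archived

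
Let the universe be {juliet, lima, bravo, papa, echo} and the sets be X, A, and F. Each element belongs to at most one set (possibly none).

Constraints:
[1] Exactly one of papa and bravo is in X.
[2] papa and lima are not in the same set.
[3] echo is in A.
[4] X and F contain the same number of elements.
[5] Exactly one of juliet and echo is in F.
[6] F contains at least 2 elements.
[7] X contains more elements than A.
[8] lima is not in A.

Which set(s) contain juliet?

From (3): echo ∈ A.
From (8): lima ∉ A.
(5) (exactly one): juliet ∈ F.

juliet: F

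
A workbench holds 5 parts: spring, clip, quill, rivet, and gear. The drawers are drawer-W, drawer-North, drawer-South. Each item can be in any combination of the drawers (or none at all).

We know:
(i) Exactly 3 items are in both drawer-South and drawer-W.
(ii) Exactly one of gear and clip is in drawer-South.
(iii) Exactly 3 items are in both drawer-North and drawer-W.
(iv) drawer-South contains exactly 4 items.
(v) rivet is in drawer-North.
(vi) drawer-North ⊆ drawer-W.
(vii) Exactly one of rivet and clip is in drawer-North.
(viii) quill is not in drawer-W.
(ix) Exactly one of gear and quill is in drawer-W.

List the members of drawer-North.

drawer-North = {gear, rivet, spring}

From (v): rivet ∈ drawer-North.
From (viii): quill ∉ drawer-W.
(vi) contrapositive: quill ∉ drawer-North.
(vi) with rivet ∈ drawer-North: rivet ∈ drawer-W.
(vii) (exactly one): clip ∉ drawer-North.
(ix) (exactly one): gear ∈ drawer-W.
Suppose spring ∉ drawer-North: no assignment then satisfies all the clues, so spring ∈ drawer-North.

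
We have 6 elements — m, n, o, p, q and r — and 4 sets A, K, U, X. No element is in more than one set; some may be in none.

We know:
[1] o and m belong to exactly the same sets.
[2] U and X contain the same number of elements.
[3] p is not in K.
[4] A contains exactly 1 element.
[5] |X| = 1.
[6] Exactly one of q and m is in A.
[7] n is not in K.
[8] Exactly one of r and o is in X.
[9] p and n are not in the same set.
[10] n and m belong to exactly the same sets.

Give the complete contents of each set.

From (3): p ∉ K.
From (7): n ∉ K.
(10): m matches n: m ∉ K.
(1): o matches m: o ∉ K.
Suppose m ∈ A: no assignment then satisfies all the clues, so m ∉ A.

A = {q}; K = {}; U = {p}; X = {r}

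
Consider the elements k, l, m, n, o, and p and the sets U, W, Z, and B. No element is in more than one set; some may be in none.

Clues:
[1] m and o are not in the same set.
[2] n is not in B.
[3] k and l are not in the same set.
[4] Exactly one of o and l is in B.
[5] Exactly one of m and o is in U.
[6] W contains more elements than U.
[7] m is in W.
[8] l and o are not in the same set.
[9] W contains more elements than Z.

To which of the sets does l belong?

From (2): n ∉ B.
From (7): m ∈ W.
(1): o ∉ W.
(5) (exactly one): o ∈ U.
(8): l ∉ U.
(4) (exactly one): l ∈ B.
(3): k ∉ B.

l: B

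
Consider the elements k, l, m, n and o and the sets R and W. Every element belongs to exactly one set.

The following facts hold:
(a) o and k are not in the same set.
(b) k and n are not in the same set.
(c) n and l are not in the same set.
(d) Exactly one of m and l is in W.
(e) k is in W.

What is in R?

R = {m, n, o}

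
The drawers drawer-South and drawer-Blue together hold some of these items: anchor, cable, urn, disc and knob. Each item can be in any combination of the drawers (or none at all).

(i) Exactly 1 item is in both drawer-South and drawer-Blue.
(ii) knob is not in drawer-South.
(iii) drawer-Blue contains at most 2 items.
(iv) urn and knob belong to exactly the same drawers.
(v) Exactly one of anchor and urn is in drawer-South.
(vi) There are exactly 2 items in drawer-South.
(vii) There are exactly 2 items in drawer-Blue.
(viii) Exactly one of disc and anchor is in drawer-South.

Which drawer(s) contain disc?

From (ii): knob ∉ drawer-South.
(iv): urn matches knob: urn ∉ drawer-South.
(v) (exactly one): anchor ∈ drawer-South.
(viii) (exactly one): disc ∉ drawer-South.
(vi): only 2 candidates remain for drawer-South, so all are in.
Suppose disc ∉ drawer-Blue: no assignment then satisfies all the clues, so disc ∈ drawer-Blue.

disc: drawer-Blue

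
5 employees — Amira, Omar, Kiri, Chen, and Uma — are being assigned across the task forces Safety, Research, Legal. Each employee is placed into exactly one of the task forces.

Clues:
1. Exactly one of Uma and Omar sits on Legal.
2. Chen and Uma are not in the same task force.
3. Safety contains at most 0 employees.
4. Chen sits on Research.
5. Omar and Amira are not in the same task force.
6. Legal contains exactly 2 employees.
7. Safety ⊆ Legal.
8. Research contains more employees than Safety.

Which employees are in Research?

From (4): Chen ∈ Research.
(2): Uma ∉ Research.
(3): Safety already has 0, so the rest are out.
Only one task force left: Uma ∈ Legal.
(1) (exactly one): Omar ∉ Legal.
Only one task force left: Omar ∈ Research.
(5): Amira ∉ Research.
Only one task force left: Amira ∈ Legal.
(6): Legal already has 2, so the rest are out.
Only one task force left: Kiri ∈ Research.

Research = {Chen, Kiri, Omar}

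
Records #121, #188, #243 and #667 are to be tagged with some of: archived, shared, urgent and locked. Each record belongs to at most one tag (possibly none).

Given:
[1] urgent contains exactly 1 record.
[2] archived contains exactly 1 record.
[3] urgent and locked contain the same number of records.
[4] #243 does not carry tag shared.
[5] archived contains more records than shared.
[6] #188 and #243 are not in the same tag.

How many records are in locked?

1

From (4): #243 ∉ shared.
Suppose #121 ∈ shared: no assignment then satisfies all the clues, so #121 ∉ shared.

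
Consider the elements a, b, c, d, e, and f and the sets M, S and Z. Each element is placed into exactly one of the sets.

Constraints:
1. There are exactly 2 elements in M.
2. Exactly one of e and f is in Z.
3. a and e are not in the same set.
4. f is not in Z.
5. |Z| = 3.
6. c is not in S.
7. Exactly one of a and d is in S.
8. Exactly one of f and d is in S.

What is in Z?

Z = {b, c, e}

From (4): f ∉ Z.
From (6): c ∉ S.
(2) (exactly one): e ∈ Z.
(3): a ∉ Z.
Suppose b ∉ Z: no assignment then satisfies all the clues, so b ∈ Z.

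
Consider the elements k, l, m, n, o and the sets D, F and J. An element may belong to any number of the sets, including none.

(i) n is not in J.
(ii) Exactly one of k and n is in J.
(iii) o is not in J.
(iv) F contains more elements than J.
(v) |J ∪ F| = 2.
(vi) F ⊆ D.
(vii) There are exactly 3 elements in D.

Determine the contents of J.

J = {k}

From (i): n ∉ J.
From (iii): o ∉ J.
(ii) (exactly one): k ∈ J.
Suppose l ∈ J: no assignment then satisfies all the clues, so l ∉ J.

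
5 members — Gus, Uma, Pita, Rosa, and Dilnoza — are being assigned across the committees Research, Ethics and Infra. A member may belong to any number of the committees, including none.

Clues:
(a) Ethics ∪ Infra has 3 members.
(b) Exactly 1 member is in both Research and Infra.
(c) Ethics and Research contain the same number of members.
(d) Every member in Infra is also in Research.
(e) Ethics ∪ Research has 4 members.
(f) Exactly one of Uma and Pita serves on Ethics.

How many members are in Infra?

1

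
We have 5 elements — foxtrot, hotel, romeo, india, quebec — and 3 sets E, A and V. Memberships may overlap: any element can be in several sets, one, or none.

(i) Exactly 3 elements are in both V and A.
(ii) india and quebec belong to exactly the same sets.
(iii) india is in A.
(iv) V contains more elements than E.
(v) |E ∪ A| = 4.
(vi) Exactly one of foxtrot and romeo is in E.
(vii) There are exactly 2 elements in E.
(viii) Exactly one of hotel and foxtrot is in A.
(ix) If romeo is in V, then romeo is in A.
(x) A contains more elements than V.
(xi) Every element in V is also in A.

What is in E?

From (iii): india ∈ A.
(ii): quebec matches india: quebec ∈ A.
Suppose foxtrot ∈ E: no assignment then satisfies all the clues, so foxtrot ∉ E.

E = {hotel, romeo}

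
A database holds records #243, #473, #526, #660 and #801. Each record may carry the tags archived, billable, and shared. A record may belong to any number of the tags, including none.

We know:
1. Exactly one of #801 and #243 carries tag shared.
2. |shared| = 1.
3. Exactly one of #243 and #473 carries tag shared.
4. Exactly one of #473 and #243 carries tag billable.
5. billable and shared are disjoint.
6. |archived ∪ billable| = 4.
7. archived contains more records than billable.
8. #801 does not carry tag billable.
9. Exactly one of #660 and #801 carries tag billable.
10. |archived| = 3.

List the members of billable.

billable = {#473, #660}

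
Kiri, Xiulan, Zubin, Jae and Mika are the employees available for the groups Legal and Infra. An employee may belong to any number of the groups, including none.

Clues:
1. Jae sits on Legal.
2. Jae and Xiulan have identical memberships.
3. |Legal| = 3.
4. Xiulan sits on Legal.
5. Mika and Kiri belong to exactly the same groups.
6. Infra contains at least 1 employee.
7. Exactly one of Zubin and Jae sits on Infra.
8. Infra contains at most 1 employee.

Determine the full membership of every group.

Legal = {Jae, Xiulan, Zubin}; Infra = {Zubin}

From (1): Jae ∈ Legal.
From (4): Xiulan ∈ Legal.
Suppose Kiri ∈ Legal: no assignment then satisfies all the clues, so Kiri ∉ Legal.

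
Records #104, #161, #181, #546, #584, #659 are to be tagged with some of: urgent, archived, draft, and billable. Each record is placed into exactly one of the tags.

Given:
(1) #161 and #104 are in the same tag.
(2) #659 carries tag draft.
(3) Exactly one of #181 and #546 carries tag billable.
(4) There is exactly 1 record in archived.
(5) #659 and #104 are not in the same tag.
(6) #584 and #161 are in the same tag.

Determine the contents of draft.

draft = {#659}

From (2): #659 ∈ draft.
(5): #104 ∉ draft.
(1): #161 matches #104: #161 ∉ draft.
(6): #584 matches #161: #584 ∉ draft.
Suppose #181 ∈ draft: no assignment then satisfies all the clues, so #181 ∉ draft.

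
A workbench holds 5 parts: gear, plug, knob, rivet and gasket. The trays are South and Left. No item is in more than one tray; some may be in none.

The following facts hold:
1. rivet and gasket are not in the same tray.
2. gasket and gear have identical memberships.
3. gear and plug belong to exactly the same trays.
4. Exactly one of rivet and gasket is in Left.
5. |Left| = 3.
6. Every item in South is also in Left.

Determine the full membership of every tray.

South = {}; Left = {gasket, gear, plug}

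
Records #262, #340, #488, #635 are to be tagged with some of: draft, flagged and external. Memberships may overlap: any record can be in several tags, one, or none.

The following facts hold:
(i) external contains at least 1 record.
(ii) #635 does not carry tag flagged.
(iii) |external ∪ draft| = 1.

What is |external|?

1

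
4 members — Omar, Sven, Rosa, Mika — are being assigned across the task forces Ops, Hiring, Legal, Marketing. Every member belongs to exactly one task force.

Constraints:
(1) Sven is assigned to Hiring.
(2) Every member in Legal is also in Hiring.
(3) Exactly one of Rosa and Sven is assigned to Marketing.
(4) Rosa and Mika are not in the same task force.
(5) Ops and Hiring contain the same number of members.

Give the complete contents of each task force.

Ops = {Mika}; Hiring = {Sven}; Legal = {}; Marketing = {Omar, Rosa}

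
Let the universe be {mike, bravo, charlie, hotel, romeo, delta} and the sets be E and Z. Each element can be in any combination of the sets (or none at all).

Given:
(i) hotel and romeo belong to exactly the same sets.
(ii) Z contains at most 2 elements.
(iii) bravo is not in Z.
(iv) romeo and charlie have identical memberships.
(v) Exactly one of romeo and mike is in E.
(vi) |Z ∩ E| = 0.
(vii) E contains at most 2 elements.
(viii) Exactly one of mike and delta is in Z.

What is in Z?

Z = {delta}

From (iii): bravo ∉ Z.
Suppose mike ∈ Z: no assignment then satisfies all the clues, so mike ∉ Z.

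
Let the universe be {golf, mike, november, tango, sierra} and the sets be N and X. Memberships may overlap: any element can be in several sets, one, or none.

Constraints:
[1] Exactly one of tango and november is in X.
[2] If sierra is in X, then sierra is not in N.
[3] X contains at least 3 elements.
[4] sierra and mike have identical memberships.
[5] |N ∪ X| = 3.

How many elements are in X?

3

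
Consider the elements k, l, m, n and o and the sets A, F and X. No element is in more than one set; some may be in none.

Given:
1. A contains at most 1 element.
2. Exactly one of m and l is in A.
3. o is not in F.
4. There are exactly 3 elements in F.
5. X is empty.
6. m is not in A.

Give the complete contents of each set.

From (3): o ∉ F.
From (6): m ∉ A.
(2) (exactly one): l ∈ A.
(4): only 3 candidates remain for F, so all are in.
(5): X already has 0, so the rest are out.
(1): A already has 1, so the rest are out.

A = {l}; F = {k, m, n}; X = {}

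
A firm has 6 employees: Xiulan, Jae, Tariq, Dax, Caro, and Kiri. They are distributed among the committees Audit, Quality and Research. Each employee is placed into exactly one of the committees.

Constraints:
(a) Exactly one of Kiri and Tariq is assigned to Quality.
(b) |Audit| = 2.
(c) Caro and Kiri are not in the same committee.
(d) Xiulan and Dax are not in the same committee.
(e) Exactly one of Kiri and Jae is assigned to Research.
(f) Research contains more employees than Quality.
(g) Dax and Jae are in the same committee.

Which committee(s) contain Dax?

Dax: Research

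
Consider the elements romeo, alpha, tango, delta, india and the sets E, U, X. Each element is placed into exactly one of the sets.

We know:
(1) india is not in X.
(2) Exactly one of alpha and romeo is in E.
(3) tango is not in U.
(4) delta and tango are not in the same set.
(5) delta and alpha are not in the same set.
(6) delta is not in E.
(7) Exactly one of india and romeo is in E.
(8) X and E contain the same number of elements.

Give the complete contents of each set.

E = {alpha, india}; U = {delta}; X = {romeo, tango}

From (1): india ∉ X.
From (3): tango ∉ U.
From (6): delta ∉ E.
Suppose romeo ∈ E: no assignment then satisfies all the clues, so romeo ∉ E.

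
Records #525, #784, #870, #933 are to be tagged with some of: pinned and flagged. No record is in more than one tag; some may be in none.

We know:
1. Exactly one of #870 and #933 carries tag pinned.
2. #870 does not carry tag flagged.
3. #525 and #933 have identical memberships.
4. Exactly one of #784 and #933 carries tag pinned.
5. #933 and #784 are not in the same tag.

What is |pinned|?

2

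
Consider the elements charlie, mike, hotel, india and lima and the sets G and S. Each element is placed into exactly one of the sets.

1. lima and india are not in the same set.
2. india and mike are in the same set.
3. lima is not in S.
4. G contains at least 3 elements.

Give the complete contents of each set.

From (3): lima ∉ S.
Only one set left: lima ∈ G.
(1): india ∉ G.
(2): mike matches india: mike ∉ G.
(4): only 3 candidates remain for G, so all are in.
Only one set left: mike ∈ S.
Only one set left: india ∈ S.

G = {charlie, hotel, lima}; S = {india, mike}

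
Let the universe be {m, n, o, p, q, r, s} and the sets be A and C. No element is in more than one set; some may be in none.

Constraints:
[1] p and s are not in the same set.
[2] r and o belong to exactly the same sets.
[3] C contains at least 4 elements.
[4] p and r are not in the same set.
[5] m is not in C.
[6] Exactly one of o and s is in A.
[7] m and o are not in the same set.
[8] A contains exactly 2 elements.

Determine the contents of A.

A = {m, s}

From (5): m ∉ C.
Suppose m ∉ A: no assignment then satisfies all the clues, so m ∈ A.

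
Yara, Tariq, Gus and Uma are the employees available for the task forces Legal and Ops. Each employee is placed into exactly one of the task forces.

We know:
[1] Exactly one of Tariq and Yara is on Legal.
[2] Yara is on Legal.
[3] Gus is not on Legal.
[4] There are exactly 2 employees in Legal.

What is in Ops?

Ops = {Gus, Tariq}

From (2): Yara ∈ Legal.
From (3): Gus ∉ Legal.
(1) (exactly one): Tariq ∉ Legal.
(4): only 2 candidates remain for Legal, so all are in.
Only one task force left: Tariq ∈ Ops.
Only one task force left: Gus ∈ Ops.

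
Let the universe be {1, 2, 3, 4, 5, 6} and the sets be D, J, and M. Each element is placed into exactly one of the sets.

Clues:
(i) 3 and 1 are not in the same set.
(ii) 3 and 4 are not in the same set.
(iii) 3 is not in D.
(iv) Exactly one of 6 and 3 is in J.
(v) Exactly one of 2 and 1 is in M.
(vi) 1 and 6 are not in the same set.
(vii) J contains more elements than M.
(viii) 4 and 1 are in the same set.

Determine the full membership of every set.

From (iii): 3 ∉ D.
Suppose 1 ∈ D: no assignment then satisfies all the clues, so 1 ∉ D.

D = {6}; J = {2, 3, 5}; M = {1, 4}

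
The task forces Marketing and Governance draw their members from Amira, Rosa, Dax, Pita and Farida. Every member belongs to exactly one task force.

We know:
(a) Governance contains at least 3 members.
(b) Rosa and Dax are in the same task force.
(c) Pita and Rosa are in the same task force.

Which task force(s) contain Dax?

Dax: Governance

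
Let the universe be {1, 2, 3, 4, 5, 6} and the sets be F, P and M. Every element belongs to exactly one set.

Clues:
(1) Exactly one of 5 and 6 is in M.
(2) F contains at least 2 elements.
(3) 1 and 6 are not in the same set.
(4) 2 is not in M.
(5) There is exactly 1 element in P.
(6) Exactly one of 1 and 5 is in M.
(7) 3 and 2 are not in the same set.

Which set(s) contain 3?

3: M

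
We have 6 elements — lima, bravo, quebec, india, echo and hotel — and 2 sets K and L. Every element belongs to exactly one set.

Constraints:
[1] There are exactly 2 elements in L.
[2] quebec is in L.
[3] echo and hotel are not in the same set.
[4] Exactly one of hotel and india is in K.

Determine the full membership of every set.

K = {bravo, echo, india, lima}; L = {hotel, quebec}

From (2): quebec ∈ L.
Suppose lima ∉ K: no assignment then satisfies all the clues, so lima ∈ K.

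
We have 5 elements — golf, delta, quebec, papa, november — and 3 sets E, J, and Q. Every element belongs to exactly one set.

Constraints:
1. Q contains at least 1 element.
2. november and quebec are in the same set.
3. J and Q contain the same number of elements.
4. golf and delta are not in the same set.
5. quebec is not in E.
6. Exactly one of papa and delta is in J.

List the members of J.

J = {golf, papa}

From (5): quebec ∉ E.
(2): november matches quebec: november ∉ E.
Suppose golf ∉ J: no assignment then satisfies all the clues, so golf ∈ J.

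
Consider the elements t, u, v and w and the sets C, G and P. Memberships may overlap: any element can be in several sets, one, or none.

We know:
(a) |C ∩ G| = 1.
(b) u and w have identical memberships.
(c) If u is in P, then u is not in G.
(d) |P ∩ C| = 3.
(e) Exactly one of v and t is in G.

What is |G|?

1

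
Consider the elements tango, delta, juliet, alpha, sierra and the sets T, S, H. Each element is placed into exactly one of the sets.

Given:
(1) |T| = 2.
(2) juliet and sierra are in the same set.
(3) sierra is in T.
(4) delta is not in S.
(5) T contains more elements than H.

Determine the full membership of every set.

T = {juliet, sierra}; S = {alpha, tango}; H = {delta}

From (3): sierra ∈ T.
From (4): delta ∉ S.
(2): juliet matches sierra: juliet ∈ T.
(1): T already has 2, so the rest are out.
Only one set left: delta ∈ H.
Suppose tango ∉ S: no assignment then satisfies all the clues, so tango ∈ S.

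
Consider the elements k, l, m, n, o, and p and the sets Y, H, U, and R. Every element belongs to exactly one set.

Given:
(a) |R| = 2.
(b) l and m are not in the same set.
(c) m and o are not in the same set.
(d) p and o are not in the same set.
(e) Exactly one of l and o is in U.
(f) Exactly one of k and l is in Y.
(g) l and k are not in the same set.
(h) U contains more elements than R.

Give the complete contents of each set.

Y = {l}; H = {}; U = {k, n, o}; R = {m, p}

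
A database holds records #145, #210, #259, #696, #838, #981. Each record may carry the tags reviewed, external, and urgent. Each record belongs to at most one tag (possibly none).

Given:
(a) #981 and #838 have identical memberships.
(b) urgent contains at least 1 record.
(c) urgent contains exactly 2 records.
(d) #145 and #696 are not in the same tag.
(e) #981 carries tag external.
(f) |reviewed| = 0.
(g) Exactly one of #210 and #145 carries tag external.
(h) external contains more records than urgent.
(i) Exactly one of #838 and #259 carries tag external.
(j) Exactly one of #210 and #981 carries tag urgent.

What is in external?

external = {#145, #838, #981}

From (e): #981 ∈ external.
(a): #838 matches #981: #838 ∉ reviewed.
(a): #838 matches #981: #838 ∈ external.
(f): reviewed already has 0, so the rest are out.
(i) (exactly one): #259 ∉ external.
(j) (exactly one): #210 ∈ urgent.
(g) (exactly one): #145 ∈ external.
(d): #696 ∉ external.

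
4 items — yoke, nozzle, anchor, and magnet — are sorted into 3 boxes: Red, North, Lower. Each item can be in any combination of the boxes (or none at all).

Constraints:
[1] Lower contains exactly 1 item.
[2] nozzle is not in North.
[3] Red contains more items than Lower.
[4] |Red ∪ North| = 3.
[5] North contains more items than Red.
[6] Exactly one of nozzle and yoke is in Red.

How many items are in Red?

2

From (2): nozzle ∉ North.
Suppose yoke ∉ Red: no assignment then satisfies all the clues, so yoke ∈ Red.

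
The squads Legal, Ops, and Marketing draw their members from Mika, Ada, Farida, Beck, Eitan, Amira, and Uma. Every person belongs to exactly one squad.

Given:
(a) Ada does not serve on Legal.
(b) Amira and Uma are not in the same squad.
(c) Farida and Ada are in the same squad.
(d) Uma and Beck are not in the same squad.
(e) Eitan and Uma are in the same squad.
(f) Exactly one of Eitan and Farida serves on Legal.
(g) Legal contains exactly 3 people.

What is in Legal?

From (a): Ada ∉ Legal.
(c): Farida matches Ada: Farida ∉ Legal.
(f) (exactly one): Eitan ∈ Legal.
(e): Uma matches Eitan: Uma ∈ Legal.
(b): Amira ∉ Legal.
(d): Beck ∉ Legal.
(g): only 3 candidates remain for Legal, so all are in.

Legal = {Eitan, Mika, Uma}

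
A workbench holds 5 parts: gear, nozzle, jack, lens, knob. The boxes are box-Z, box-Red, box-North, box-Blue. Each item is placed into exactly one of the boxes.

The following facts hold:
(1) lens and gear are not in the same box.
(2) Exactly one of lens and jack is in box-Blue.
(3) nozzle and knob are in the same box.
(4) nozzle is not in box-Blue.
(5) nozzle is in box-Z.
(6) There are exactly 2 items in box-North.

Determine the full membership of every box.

box-Z = {knob, nozzle}; box-Red = {}; box-North = {gear, jack}; box-Blue = {lens}

From (4): nozzle ∉ box-Blue.
From (5): nozzle ∈ box-Z.
(3): knob matches nozzle: knob ∈ box-Z.
Suppose gear ∈ box-Z: no assignment then satisfies all the clues, so gear ∉ box-Z.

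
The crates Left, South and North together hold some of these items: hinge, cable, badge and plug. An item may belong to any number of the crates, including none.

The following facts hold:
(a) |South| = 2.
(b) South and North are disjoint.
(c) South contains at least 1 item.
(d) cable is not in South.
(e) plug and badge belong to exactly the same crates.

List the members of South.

South = {badge, plug}

From (d): cable ∉ South.
Suppose hinge ∈ South: no assignment then satisfies all the clues, so hinge ∉ South.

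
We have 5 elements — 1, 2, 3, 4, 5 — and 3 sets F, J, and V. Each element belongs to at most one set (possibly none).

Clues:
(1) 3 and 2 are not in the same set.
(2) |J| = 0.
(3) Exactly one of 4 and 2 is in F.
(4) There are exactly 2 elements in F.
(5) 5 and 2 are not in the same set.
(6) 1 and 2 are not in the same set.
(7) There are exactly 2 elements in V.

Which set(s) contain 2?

2: none

(2): J already has 0, so the rest are out.
Suppose 2 ∈ F: no assignment then satisfies all the clues, so 2 ∉ F.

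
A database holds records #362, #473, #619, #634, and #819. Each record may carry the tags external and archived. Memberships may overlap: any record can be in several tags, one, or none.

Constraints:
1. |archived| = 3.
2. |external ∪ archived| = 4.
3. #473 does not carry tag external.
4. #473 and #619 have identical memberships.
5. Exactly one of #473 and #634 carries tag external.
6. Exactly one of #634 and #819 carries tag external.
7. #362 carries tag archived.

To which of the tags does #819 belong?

From (3): #473 ∉ external.
From (7): #362 ∈ archived.
(4): #619 matches #473: #619 ∉ external.
(5) (exactly one): #634 ∈ external.
(6) (exactly one): #819 ∉ external.
Suppose #819 ∈ archived: no assignment then satisfies all the clues, so #819 ∉ archived.

#819: none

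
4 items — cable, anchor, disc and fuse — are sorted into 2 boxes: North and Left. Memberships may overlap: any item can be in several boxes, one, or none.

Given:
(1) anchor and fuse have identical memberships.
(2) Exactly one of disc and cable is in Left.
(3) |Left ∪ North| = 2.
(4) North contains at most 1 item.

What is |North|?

1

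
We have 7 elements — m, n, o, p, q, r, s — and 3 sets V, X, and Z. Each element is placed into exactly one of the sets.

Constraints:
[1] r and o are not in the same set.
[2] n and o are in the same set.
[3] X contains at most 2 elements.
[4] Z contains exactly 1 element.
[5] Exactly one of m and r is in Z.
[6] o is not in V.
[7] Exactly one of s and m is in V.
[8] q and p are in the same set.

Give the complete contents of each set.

From (6): o ∉ V.
(2): n matches o: n ∉ V.
Suppose m ∈ V: no assignment then satisfies all the clues, so m ∉ V.

V = {p, q, r, s}; X = {n, o}; Z = {m}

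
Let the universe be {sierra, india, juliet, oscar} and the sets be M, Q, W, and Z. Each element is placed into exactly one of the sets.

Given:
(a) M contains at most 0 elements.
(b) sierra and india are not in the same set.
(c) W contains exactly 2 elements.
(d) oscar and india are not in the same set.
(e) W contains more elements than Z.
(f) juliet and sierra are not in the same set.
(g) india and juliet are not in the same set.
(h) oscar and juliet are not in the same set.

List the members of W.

(a): M already has 0, so the rest are out.
Suppose sierra ∉ W: no assignment then satisfies all the clues, so sierra ∈ W.

W = {oscar, sierra}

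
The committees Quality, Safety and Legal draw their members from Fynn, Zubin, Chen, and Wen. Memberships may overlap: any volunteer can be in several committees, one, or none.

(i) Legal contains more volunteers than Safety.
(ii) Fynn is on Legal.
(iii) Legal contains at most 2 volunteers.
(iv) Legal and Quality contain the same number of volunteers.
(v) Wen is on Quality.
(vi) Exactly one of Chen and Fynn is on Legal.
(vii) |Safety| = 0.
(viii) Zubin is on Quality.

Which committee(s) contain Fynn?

Fynn: Legal

From (ii): Fynn ∈ Legal.
From (v): Wen ∈ Quality.
From (viii): Zubin ∈ Quality.
(vi) (exactly one): Chen ∉ Legal.
(vii): Safety already has 0, so the rest are out.
Suppose Fynn ∈ Quality: no assignment then satisfies all the clues, so Fynn ∉ Quality.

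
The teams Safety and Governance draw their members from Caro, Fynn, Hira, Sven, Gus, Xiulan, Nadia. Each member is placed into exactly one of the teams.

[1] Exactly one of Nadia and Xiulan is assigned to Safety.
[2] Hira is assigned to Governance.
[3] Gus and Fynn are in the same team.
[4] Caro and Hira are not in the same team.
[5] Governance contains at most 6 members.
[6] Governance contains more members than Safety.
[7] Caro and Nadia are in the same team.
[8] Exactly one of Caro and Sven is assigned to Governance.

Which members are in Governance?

From (2): Hira ∈ Governance.
(4): Caro ∉ Governance.
(7): Nadia matches Caro: Nadia ∉ Governance.
(8) (exactly one): Sven ∈ Governance.
Only one team left: Caro ∈ Safety.
Only one team left: Nadia ∈ Safety.
(1) (exactly one): Xiulan ∉ Safety.
Only one team left: Xiulan ∈ Governance.
Suppose Fynn ∉ Governance: no assignment then satisfies all the clues, so Fynn ∈ Governance.

Governance = {Fynn, Gus, Hira, Sven, Xiulan}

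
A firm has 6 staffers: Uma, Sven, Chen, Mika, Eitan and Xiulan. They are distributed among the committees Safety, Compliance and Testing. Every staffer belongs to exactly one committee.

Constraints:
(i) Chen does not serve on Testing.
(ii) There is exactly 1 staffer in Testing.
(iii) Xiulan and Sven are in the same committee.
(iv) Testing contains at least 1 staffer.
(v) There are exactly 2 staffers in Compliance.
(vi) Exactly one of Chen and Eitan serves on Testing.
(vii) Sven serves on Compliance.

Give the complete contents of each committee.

From (i): Chen ∉ Testing.
From (vii): Sven ∈ Compliance.
(iii): Xiulan matches Sven: Xiulan ∉ Safety.
(iii): Xiulan matches Sven: Xiulan ∈ Compliance.
(v): Compliance already has 2, so the rest are out.
(vi) (exactly one): Eitan ∈ Testing.
Only one committee left: Chen ∈ Safety.
(ii): Testing already has 1, so the rest are out.
Only one committee left: Uma ∈ Safety.
Only one committee left: Mika ∈ Safety.

Safety = {Chen, Mika, Uma}; Compliance = {Sven, Xiulan}; Testing = {Eitan}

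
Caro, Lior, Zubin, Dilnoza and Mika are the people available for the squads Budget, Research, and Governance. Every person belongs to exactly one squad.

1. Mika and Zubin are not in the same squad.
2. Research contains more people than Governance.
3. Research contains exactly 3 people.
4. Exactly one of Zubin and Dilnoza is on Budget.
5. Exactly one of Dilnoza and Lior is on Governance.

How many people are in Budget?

1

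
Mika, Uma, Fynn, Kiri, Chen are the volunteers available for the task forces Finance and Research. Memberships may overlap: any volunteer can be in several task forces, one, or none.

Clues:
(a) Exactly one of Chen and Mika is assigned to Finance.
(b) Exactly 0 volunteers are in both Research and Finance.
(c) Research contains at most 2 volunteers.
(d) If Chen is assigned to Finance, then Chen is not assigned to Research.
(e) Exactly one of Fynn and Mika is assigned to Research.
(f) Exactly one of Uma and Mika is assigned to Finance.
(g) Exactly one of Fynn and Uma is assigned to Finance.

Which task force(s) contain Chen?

Chen: Finance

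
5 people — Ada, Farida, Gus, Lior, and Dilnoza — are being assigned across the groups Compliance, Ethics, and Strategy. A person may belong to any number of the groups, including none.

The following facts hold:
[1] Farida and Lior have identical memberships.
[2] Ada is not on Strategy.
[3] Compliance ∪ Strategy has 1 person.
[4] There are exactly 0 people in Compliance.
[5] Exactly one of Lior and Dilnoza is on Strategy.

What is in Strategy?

Strategy = {Dilnoza}

From (2): Ada ∉ Strategy.
(4): Compliance already has 0, so the rest are out.
Suppose Farida ∈ Strategy: no assignment then satisfies all the clues, so Farida ∉ Strategy.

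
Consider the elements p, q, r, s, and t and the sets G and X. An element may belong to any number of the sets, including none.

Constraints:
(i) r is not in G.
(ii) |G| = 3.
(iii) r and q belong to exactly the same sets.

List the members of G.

G = {p, s, t}

From (i): r ∉ G.
(iii): q matches r: q ∉ G.
(ii): only 3 candidates remain for G, so all are in.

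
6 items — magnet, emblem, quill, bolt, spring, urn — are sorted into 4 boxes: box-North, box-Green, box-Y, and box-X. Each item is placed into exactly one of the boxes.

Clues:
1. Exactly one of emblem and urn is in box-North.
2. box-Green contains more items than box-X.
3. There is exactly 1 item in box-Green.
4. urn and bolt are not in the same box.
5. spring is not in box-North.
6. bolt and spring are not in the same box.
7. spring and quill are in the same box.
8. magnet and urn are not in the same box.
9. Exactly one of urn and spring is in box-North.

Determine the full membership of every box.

box-North = {urn}; box-Green = {bolt}; box-Y = {emblem, magnet, quill, spring}; box-X = {}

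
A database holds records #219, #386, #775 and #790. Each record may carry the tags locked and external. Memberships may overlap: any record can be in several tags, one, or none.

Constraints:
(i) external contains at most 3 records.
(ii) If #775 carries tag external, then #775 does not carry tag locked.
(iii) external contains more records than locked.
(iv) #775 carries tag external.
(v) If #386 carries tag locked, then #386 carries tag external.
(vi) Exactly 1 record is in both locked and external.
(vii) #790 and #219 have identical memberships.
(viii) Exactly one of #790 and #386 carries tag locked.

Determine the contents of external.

external = {#386, #775}

From (iv): #775 ∈ external.
(ii): #775 ∉ locked.
Suppose #219 ∈ external: no assignment then satisfies all the clues, so #219 ∉ external.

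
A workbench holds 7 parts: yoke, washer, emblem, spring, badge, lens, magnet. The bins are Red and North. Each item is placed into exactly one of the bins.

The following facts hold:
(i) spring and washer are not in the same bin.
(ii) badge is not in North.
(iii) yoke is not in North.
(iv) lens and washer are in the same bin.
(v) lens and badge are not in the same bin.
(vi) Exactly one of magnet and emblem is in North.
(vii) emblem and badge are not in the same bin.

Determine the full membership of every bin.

Red = {badge, magnet, spring, yoke}; North = {emblem, lens, washer}

From (ii): badge ∉ North.
From (iii): yoke ∉ North.
Only one bin left: yoke ∈ Red.
Only one bin left: badge ∈ Red.
(v): lens ∉ Red.
(vii): emblem ∉ Red.
Only one bin left: emblem ∈ North.
Only one bin left: lens ∈ North.
(iv): washer matches lens: washer ∉ Red.
(iv): washer matches lens: washer ∈ North.
(vi) (exactly one): magnet ∉ North.
Only one bin left: spring ∈ Red.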